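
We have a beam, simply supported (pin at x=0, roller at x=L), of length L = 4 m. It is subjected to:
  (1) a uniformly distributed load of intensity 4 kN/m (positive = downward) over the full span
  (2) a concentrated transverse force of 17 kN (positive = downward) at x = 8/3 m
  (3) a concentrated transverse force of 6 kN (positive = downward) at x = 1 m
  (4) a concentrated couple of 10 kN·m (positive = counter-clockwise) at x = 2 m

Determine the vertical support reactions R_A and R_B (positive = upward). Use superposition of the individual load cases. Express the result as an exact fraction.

Load 1 — uniform load w=4 kN/m over full span:
  R_A = wL/2 = 4·4/2 = 8 kN
  R_B = wL/2 = 4·4/2 = 8 kN
Load 2 — point force P=17 kN at a=8/3 m (b=L-a=4/3):
  R_A = Pb/L = 17·(4/3)/4 = 17/3 kN
  R_B = Pa/L = 17·(8/3)/4 = 34/3 kN
Load 3 — point force P=6 kN at a=1 m (b=L-a=3):
  R_A = Pb/L = 6·3/4 = 9/2 kN
  R_B = Pa/L = 6·1/4 = 3/2 kN
Load 4 — applied couple M₀=10 kN·m at a=2 m (b=L-a=2):
  R_A = M₀/L = 10/4 = 5/2 kN
  R_B = -M₀/L = -10/4 = -5/2 kN
Superposition: R_A = 62/3 kN, R_B = 55/3 kN

R_A = 62/3 kN, R_B = 55/3 kN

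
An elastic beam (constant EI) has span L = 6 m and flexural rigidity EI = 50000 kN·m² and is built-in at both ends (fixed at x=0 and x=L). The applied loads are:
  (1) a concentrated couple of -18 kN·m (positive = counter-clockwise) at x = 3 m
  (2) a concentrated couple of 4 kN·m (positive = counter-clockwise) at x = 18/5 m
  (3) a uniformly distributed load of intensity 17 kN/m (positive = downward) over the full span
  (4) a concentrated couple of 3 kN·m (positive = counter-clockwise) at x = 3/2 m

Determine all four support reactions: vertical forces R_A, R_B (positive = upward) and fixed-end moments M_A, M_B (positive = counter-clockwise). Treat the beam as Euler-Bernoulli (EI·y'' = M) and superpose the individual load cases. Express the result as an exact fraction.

Load 1 — applied couple M₀=-18 kN·m at a=3 m (b=L-a=3):
  R_A = 6M₀ab/L³ = 6·(-18)·3·3/6³ = -9/2 kN
  M_A = M₀b(2a-b)/L² = (-18)·3·(2·3-3)/6² = -9/2 kN·m
  R_B = -6M₀ab/L³ = -6·(-18)·3·3/6³ = 9/2 kN
  M_B = M₀a(2b-a)/L² = (-18)·3·(2·3-3)/6² = -9/2 kN·m
Load 2 — applied couple M₀=4 kN·m at a=18/5 m (b=L-a=12/5):
  R_A = 6M₀ab/L³ = 6·4·(18/5)·(12/5)/6³ = 24/25 kN
  M_A = M₀b(2a-b)/L² = 4·(12/5)·(2·(18/5)-(12/5))/6² = 32/25 kN·m
  R_B = -6M₀ab/L³ = -6·4·(18/5)·(12/5)/6³ = -24/25 kN
  M_B = M₀a(2b-a)/L² = 4·(18/5)·(2·(12/5)-(18/5))/6² = 12/25 kN·m
Load 3 — uniform load w=17 kN/m over full span:
  R_A = wL/2 = 17·6/2 = 51 kN
  M_A = wL²/12 = 17·6²/12 = 51 kN·m
  R_B = wL/2 = 17·6/2 = 51 kN
  M_B = -wL²/12 = -17·6²/12 = -51 kN·m
Load 4 — applied couple M₀=3 kN·m at a=3/2 m (b=L-a=9/2):
  R_A = 6M₀ab/L³ = 6·3·(3/2)·(9/2)/6³ = 9/16 kN
  M_A = M₀b(2a-b)/L² = 3·(9/2)·(2·(3/2)-(9/2))/6² = -9/16 kN·m
  R_B = -6M₀ab/L³ = -6·3·(3/2)·(9/2)/6³ = -9/16 kN
  M_B = M₀a(2b-a)/L² = 3·(3/2)·(2·(9/2)-(3/2))/6² = 15/16 kN·m
Superposition: R_A = 19209/400 kN, M_A = 18887/400 kN·m, R_B = 21591/400 kN, M_B = -21633/400 kN·m

R_A = 19209/400 kN, M_A = 18887/400 kN·m, R_B = 21591/400 kN, M_B = -21633/400 kN·m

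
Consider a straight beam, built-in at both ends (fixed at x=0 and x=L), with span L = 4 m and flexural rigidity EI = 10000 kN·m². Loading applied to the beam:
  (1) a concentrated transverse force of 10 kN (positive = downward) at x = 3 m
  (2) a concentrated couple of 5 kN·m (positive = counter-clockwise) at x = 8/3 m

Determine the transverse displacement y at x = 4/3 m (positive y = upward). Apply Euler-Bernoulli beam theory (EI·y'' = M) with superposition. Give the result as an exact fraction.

Load 1 — point force P=10 kN at a=3 m (b=L-a=1):
  y_1 = -Pb²x²(3aL-(3a+b)x)/(6L³EI)  [x≤a] = -10·1²·(4/3)²·(3·3·4-(3·3+1)·(4/3))/(6·4³·10000) = -17/162000 m
Load 2 — applied couple M₀=5 kN·m at a=8/3 m (b=L-a=4/3):
  y_2 = (R_Ax³/6 - M_Ax²/2)/EI  [x≤a] with R_A=5/3, M_A=5/3 = ((5/3)·(4/3)³/6 - (5/3)·(4/3)²/2)/10000 = -1/12150 m
Superposition: y = Σ y_i = -91/486000 m ≈ -0.000187 m

y(4/3) = -91/486000 m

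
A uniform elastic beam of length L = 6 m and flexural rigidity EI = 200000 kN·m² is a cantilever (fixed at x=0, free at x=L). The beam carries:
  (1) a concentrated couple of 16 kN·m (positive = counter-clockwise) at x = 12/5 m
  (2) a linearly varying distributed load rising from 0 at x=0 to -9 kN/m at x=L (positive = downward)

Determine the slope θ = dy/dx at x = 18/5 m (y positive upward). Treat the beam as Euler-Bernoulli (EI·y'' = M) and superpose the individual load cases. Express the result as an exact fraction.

θ(18/5) = 164211/125000000 rad

Load 1 — applied couple M₀=16 kN·m at a=12/5 m (b=L-a=18/5):
  θ_1 = M₀a/EI  [x>a] = 16·(12/5)/200000 = 3/15625 rad
Load 2 — triangular load w₀=-9 kN/m (0→w₀ over full span):
  θ_2 = (w₀Lx²/4-w₀L²x/3-w₀x⁴/(24L))/EI = ((-9)·6·(18/5)²/4-(-9)·6²·(18/5)/3-(-9)·(18/5)⁴/(24·6))/200000 = 140211/125000000 rad
Superposition: θ = Σ θ_i = 164211/125000000 rad ≈ 0.001314 rad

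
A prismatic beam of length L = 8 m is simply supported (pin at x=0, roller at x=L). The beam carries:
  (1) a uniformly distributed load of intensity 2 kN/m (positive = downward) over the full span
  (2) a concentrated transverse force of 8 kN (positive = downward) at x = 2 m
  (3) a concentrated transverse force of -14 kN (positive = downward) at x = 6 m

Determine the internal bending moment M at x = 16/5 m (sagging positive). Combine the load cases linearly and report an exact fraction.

Load 1 — uniform load w=2 kN/m over full span:
  M_1 = wx(L-x)/2 = 2·(16/5)·(8-(16/5))/2 = 384/25 kN·m
Load 2 — point force P=8 kN at a=2 m (b=L-a=6):
  M_2 = Pa(L-x)/L  [x>a] = 8·2·(8-(16/5))/8 = 48/5 kN·m
Load 3 — point force P=-14 kN at a=6 m (b=L-a=2):
  M_3 = Pbx/L  [x≤a] = (-14)·2·(16/5)/8 = -56/5 kN·m
Superposition: M = Σ M_i = 344/25 kN·m ≈ 13.760000 kN·m

M(16/5) = 344/25 kN·m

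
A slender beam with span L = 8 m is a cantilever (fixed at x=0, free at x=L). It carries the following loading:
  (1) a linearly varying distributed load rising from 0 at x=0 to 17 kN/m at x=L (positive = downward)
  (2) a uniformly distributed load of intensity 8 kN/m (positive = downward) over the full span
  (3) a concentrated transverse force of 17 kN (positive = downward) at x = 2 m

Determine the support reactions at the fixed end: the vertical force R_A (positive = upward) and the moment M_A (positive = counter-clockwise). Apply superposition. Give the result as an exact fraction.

Load 1 — triangular load w₀=17 kN/m (0→w₀ over full span):
  R_A = w₀L/2 = 17·8/2 = 68 kN
  M_A = w₀L²/3 = 17·8²/3 = 1088/3 kN·m
Load 2 — uniform load w=8 kN/m over full span:
  R_A = wL = 8·8 = 64 kN
  M_A = wL²/2 = 8·8²/2 = 256 kN·m
Load 3 — point force P=17 kN at a=2 m (b=L-a=6):
  R_A = P = 17 kN
  M_A = Pa = 17·2 = 34 kN·m
Superposition: R_A = 149 kN, M_A = 1958/3 kN·m

R_A = 149 kN, M_A = 1958/3 kN·m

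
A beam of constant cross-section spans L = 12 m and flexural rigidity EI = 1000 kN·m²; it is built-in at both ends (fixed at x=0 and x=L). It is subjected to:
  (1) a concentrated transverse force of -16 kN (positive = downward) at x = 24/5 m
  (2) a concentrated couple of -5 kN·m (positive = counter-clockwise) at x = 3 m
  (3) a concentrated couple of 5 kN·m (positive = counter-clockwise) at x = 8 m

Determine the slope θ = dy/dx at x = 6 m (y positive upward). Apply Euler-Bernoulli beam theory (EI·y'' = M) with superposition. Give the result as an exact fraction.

Load 1 — point force P=-16 kN at a=24/5 m (b=L-a=36/5):
  θ_1 = Pa²(L-x)(2bL-(3b+a)(L-x))/(2L³EI)  [x>a] = (-16)·(24/5)²·(12-6)·(2·(36/5)·12-(3·(36/5)+(24/5))·(12-6))/(2·12³·1000) = -144/15625 rad
Load 2 — applied couple M₀=-5 kN·m at a=3 m (b=L-a=9):
  θ_2 = (R_Ax²/2 - M_Ax - M₀(x-a))/EI  [x>a] with R_A=-15/32, M_A=15/16 = ((-15/32)·6²/2 - (15/16)·6 - (-5)·(6-3))/1000 = 3/3200 rad
Load 3 — applied couple M₀=5 kN·m at a=8 m (b=L-a=4):
  θ_3 = (R_Ax²/2 - M_Ax)/EI  [x≤a] with R_A=5/9, M_A=5/3 = ((5/9)·6²/2 - (5/3)·6)/1000 = 0 rad
Superposition: θ = Σ θ_i = -16557/2000000 rad ≈ -0.008278 rad

θ(6) = -16557/2000000 rad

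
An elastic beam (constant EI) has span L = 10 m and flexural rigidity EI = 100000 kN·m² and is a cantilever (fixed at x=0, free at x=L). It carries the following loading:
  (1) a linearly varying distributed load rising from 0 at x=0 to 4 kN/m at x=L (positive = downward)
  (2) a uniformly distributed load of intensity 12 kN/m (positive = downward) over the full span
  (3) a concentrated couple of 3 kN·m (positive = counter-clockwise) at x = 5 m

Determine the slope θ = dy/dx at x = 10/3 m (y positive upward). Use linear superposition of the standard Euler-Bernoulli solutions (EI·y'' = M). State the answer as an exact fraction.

θ(10/3) = -42107/2430000 rad

Load 1 — triangular load w₀=4 kN/m (0→w₀ over full span):
  θ_1 = (w₀Lx²/4-w₀L²x/3-w₀x⁴/(24L))/EI = (4·10·(10/3)²/4-4·10²·(10/3)/3-4·(10/3)⁴/(24·10))/100000 = -163/48600 rad
Load 2 — uniform load w=12 kN/m over full span:
  θ_2 = -wx(x²-3Lx+3L²)/(6EI) = -12·(10/3)·((10/3)²-3·10·(10/3)+3·10²)/(6·100000) = -19/1350 rad
Load 3 — applied couple M₀=3 kN·m at a=5 m (b=L-a=5):
  θ_3 = M₀x/EI  [x≤a] = 3·(10/3)/100000 = 1/10000 rad
Superposition: θ = Σ θ_i = -42107/2430000 rad ≈ -0.017328 rad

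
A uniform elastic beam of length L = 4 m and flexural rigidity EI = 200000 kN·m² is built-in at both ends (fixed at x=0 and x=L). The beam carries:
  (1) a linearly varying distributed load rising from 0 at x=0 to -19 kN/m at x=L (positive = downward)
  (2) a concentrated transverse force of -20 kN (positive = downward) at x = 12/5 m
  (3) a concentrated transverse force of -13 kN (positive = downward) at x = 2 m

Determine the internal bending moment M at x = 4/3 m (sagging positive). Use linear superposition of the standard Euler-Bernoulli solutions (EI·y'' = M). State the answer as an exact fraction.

Load 1 — triangular load w₀=-19 kN/m (0→w₀ over full span):
  M_1 = 3w₀Lx/20 - w₀L²/30 - w₀x³/(6L) = 3·(-19)·4·(4/3)/20 - (-19)·4²/30 - (-19)·(4/3)³/(6·4) = -1292/405 kN·m
Load 2 — point force P=-20 kN at a=12/5 m (b=L-a=8/5):
  M_2 = Pb²(3a+b)x/L³ - Pab²/L²  [x≤a] = (-20)·(8/5)²·(3·(12/5)+(8/5))·(4/3)/4³ - (-20)·(12/5)·(8/5)²/4² = -128/75 kN·m
Load 3 — point force P=-13 kN at a=2 m (b=L-a=2):
  M_3 = Pb²(3a+b)x/L³ - Pab²/L²  [x≤a] = (-13)·2²·(3·2+2)·(4/3)/4³ - (-13)·2·2²/4² = -13/6 kN·m
Superposition: M = Σ M_i = -28607/4050 kN·m ≈ -7.063457 kN·m

M(4/3) = -28607/4050 kN·m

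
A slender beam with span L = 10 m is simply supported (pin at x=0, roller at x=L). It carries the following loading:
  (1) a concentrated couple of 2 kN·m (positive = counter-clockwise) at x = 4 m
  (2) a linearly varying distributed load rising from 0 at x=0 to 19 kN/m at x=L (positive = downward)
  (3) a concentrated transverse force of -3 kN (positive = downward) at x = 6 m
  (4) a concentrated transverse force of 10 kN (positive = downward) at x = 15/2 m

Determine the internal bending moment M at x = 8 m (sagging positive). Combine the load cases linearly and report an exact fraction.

M(8) = 511/5 kN·m

Load 1 — applied couple M₀=2 kN·m at a=4 m (b=L-a=6):
  M_1 = M₀x/L - M₀  [x>a] = 2·8/10 - 2 = -2/5 kN·m
Load 2 — triangular load w₀=19 kN/m (0→w₀ over full span):
  M_2 = w₀Lx/6 - w₀x³/(6L) = 19·10·8/6 - 19·8³/(6·10) = 456/5 kN·m
Load 3 — point force P=-3 kN at a=6 m (b=L-a=4):
  M_3 = Pa(L-x)/L  [x>a] = (-3)·6·(10-8)/10 = -18/5 kN·m
Load 4 — point force P=10 kN at a=15/2 m (b=L-a=5/2):
  M_4 = Pa(L-x)/L  [x>a] = 10·(15/2)·(10-8)/10 = 15 kN·m
Superposition: M = Σ M_i = 511/5 kN·m ≈ 102.200000 kN·m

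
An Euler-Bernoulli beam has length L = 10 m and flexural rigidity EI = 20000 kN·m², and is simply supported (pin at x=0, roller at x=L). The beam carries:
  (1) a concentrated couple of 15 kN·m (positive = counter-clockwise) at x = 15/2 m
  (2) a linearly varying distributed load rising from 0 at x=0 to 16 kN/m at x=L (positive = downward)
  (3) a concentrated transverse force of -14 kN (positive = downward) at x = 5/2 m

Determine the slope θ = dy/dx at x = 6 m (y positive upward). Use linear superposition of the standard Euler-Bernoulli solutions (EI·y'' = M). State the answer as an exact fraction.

θ(6) = 703/225000 rad

Load 1 — applied couple M₀=15 kN·m at a=15/2 m (b=L-a=5/2):
  θ_1 = (M₀x²/(2L)+C₁)/EI  [x≤a] with C₁=M₀(3b²-L²)/(6L)=-325/16 = (15·6²/(2·10)+(-325/16))/20000 = 107/320000 rad
Load 2 — triangular load w₀=16 kN/m (0→w₀ over full span):
  θ_2 = -w₀(7L⁴-30L²x²+15x⁴)/(360LEI) = -16·(7·10⁴-30·10²·6²+15·6⁴)/(360·10·20000) = 116/28125 rad
Load 3 — point force P=-14 kN at a=5/2 m (b=L-a=15/2):
  θ_3 = -Pa(2L²-6Lx+3x²+a²)/(6LEI)  [x>a] = -(-14)·(5/2)·(2·10²-6·10·6+3·6²+(5/2)²)/(6·10·20000) = -427/320000 rad
Superposition: θ = Σ θ_i = 703/225000 rad ≈ 0.003124 rad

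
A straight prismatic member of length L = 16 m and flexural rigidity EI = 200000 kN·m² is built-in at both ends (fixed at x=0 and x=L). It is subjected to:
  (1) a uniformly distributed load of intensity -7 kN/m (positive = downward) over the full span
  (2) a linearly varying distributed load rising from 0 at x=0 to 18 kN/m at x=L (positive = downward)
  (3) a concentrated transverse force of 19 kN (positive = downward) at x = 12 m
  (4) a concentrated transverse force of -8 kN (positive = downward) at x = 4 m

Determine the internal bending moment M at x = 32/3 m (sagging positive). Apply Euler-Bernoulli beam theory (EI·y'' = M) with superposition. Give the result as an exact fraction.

M(32/3) = 2797/60 kN·m

Load 1 — uniform load w=-7 kN/m over full span:
  M_1 = wLx/2 - wL²/12 - wx²/2 = (-7)·16·(32/3)/2 - (-7)·16²/12 - (-7)·(32/3)²/2 = -448/9 kN·m
Load 2 — triangular load w₀=18 kN/m (0→w₀ over full span):
  M_2 = 3w₀Lx/20 - w₀L²/30 - w₀x³/(6L) = 3·18·16·(32/3)/20 - 18·16²/30 - 18·(32/3)³/(6·16) = 3584/45 kN·m
Load 3 — point force P=19 kN at a=12 m (b=L-a=4):
  M_3 = Pb²(3a+b)x/L³ - Pab²/L²  [x≤a] = 19·4²·(3·12+4)·(32/3)/16³ - 19·12·4²/16² = 209/12 kN·m
Load 4 — point force P=-8 kN at a=4 m (b=L-a=12):
  M_4 = Pa²(a+3b)(L-x)/L³ - Pa²b/L²  [x>a] = (-8)·4²·(4+3·12)·(16-(32/3))/16³ - (-8)·4²·12/16² = -2/3 kN·m
Superposition: M = Σ M_i = 2797/60 kN·m ≈ 46.616667 kN·m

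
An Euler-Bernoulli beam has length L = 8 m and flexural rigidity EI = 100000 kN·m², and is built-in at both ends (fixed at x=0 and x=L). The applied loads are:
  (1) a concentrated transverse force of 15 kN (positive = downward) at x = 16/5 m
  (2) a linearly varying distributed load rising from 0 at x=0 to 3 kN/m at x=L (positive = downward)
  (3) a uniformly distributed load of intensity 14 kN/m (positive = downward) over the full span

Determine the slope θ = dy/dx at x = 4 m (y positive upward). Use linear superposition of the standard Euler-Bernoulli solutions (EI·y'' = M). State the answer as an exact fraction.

θ(4) = 19/625000 rad

Load 1 — point force P=15 kN at a=16/5 m (b=L-a=24/5):
  θ_1 = Pa²(L-x)(2bL-(3b+a)(L-x))/(2L³EI)  [x>a] = 15·(16/5)²·(8-4)·(2·(24/5)·8-(3·(24/5)+(16/5))·(8-4))/(2·8³·100000) = 3/78125 rad
Load 2 — triangular load w₀=3 kN/m (0→w₀ over full span):
  θ_2 = -w₀(2x(L-x)(L-2x)(x+2L)+x²(L-x)²)/(120LEI) = -3·(2·4·(8-4)·(8-2·4)·(4+2·8)+4²·(8-4)²)/(120·8·100000) = -1/125000 rad
Load 3 — uniform load w=14 kN/m over full span:
  θ_3 = -wx(L-x)(L-2x)/(12EI) = -14·4·(8-4)·(8-2·4)/(12·100000) = 0 rad
Superposition: θ = Σ θ_i = 19/625000 rad ≈ 0.000030 rad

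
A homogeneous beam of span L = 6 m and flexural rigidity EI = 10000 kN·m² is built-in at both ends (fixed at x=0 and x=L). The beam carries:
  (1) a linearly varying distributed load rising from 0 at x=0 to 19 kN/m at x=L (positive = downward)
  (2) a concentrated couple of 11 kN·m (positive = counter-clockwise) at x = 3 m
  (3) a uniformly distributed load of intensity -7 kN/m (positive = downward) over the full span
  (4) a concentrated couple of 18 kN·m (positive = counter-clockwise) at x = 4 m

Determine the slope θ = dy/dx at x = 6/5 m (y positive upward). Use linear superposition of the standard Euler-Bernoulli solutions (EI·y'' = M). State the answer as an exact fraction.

θ(6/5) = -5541/6250000 rad

Load 1 — triangular load w₀=19 kN/m (0→w₀ over full span):
  θ_1 = -w₀(2x(L-x)(L-2x)(x+2L)+x²(L-x)²)/(120LEI) = -19·(2·(6/5)·(6-(6/5))·(6-2·(6/5))·((6/5)+2·6)+(6/5)²·(6-(6/5))²)/(120·6·10000) = -1197/781250 rad
Load 2 — applied couple M₀=11 kN·m at a=3 m (b=L-a=3):
  θ_2 = (R_Ax²/2 - M_Ax)/EI  [x≤a] with R_A=11/4, M_A=11/4 = ((11/4)·(6/5)²/2 - (11/4)·(6/5))/10000 = -33/250000 rad
Load 3 — uniform load w=-7 kN/m over full span:
  θ_3 = -wx(L-x)(L-2x)/(12EI) = -(-7)·(6/5)·(6-(6/5))·(6-2·(6/5))/(12·10000) = 189/156250 rad
Load 4 — applied couple M₀=18 kN·m at a=4 m (b=L-a=2):
  θ_4 = (R_Ax²/2 - M_Ax)/EI  [x≤a] with R_A=4, M_A=6 = (4·(6/5)²/2 - 6·(6/5))/10000 = -27/62500 rad
Superposition: θ = Σ θ_i = -5541/6250000 rad ≈ -0.000887 rad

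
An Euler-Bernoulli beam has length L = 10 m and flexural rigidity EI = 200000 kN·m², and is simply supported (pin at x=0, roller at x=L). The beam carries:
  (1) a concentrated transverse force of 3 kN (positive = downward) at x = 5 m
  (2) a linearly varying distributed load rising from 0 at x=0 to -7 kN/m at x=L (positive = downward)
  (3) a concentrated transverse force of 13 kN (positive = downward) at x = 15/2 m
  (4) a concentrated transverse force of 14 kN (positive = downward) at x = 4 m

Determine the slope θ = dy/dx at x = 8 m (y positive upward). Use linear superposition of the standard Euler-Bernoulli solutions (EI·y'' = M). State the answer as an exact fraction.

θ(8) = 967/11520000 rad

Load 1 — point force P=3 kN at a=5 m (b=L-a=5):
  θ_1 = -Pa(2L²-6Lx+3x²+a²)/(6LEI)  [x>a] = -3·5·(2·10²-6·10·8+3·8²+5²)/(6·10·200000) = 63/800000 rad
Load 2 — triangular load w₀=-7 kN/m (0→w₀ over full span):
  θ_2 = -w₀(7L⁴-30L²x²+15x⁴)/(360LEI) = -(-7)·(7·10⁴-30·10²·8²+15·8⁴)/(360·10·200000) = -5299/9000000 rad
Load 3 — point force P=13 kN at a=15/2 m (b=L-a=5/2):
  θ_3 = -Pa(2L²-6Lx+3x²+a²)/(6LEI)  [x>a] = -13·(15/2)·(2·10²-6·10·8+3·8²+(15/2)²)/(6·10·200000) = 1651/6400000 rad
Load 4 — point force P=14 kN at a=4 m (b=L-a=6):
  θ_4 = -Pa(2L²-6Lx+3x²+a²)/(6LEI)  [x>a] = -14·4·(2·10²-6·10·8+3·8²+4²)/(6·10·200000) = 21/62500 rad
Superposition: θ = Σ θ_i = 967/11520000 rad ≈ 0.000084 rad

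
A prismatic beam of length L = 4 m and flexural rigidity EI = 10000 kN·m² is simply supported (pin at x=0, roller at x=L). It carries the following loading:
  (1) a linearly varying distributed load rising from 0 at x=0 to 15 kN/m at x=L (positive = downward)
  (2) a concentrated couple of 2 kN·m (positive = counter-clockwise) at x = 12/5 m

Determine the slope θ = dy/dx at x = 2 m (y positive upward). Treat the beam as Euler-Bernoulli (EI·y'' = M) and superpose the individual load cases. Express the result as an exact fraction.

Load 1 — triangular load w₀=15 kN/m (0→w₀ over full span):
  θ_1 = -w₀(7L⁴-30L²x²+15x⁴)/(360LEI) = -15·(7·4⁴-30·4²·2²+15·2⁴)/(360·4·10000) = -7/60000 rad
Load 2 — applied couple M₀=2 kN·m at a=12/5 m (b=L-a=8/5):
  θ_2 = (M₀x²/(2L)+C₁)/EI  [x≤a] with C₁=M₀(3b²-L²)/(6L)=-52/75 = (2·2²/(2·4)+(-52/75))/10000 = 23/750000 rad
Superposition: θ = Σ θ_i = -43/500000 rad ≈ -0.000086 rad

θ(2) = -43/500000 rad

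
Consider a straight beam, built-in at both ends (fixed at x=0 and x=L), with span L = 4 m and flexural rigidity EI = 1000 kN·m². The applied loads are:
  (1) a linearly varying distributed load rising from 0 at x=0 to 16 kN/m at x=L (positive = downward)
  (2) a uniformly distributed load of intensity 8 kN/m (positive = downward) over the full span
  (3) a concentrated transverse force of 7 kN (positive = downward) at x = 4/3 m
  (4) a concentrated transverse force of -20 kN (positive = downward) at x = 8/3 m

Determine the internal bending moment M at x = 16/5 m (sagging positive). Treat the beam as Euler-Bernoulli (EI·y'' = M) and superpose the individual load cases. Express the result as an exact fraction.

Load 1 — triangular load w₀=16 kN/m (0→w₀ over full span):
  M_1 = 3w₀Lx/20 - w₀L²/30 - w₀x³/(6L) = 3·16·4·(16/5)/20 - 16·4²/30 - 16·(16/5)³/(6·4) = 128/375 kN·m
Load 2 — uniform load w=8 kN/m over full span:
  M_2 = wLx/2 - wL²/12 - wx²/2 = 8·4·(16/5)/2 - 8·4²/12 - 8·(16/5)²/2 = -32/75 kN·m
Load 3 — point force P=7 kN at a=4/3 m (b=L-a=8/3):
  M_3 = Pa²(a+3b)(L-x)/L³ - Pa²b/L²  [x>a] = 7·(4/3)²·((4/3)+3·(8/3))·(4-(16/5))/4³ - 7·(4/3)²·(8/3)/4² = -28/45 kN·m
Load 4 — point force P=-20 kN at a=8/3 m (b=L-a=4/3):
  M_4 = Pa²(a+3b)(L-x)/L³ - Pa²b/L²  [x>a] = (-20)·(8/3)²·((8/3)+3·(4/3))·(4-(16/5))/4³ - (-20)·(8/3)²·(4/3)/4² = 0 kN·m
Superposition: M = Σ M_i = -796/1125 kN·m ≈ -0.707556 kN·m

M(16/5) = -796/1125 kN·m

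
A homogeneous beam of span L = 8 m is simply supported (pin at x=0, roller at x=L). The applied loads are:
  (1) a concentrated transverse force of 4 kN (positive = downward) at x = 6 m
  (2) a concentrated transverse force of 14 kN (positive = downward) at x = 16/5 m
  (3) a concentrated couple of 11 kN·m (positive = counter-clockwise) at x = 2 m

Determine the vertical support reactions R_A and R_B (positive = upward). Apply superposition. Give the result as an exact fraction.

R_A = 431/40 kN, R_B = 289/40 kN

Load 1 — point force P=4 kN at a=6 m (b=L-a=2):
  R_A = Pb/L = 4·2/8 = 1 kN
  R_B = Pa/L = 4·6/8 = 3 kN
Load 2 — point force P=14 kN at a=16/5 m (b=L-a=24/5):
  R_A = Pb/L = 14·(24/5)/8 = 42/5 kN
  R_B = Pa/L = 14·(16/5)/8 = 28/5 kN
Load 3 — applied couple M₀=11 kN·m at a=2 m (b=L-a=6):
  R_A = M₀/L = 11/8 kN
  R_B = -M₀/L = -11/8 kN
Superposition: R_A = 431/40 kN, R_B = 289/40 kN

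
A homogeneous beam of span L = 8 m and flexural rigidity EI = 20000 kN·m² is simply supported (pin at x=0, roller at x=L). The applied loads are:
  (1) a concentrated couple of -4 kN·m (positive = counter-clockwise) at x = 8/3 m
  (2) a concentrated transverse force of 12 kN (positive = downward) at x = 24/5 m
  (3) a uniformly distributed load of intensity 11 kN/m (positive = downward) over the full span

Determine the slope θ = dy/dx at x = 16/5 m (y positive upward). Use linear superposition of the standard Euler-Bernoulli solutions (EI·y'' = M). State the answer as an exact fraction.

Load 1 — applied couple M₀=-4 kN·m at a=8/3 m (b=L-a=16/3):
  θ_1 = (M₀x²/(2L)-M₀(x-a)+C₁)/EI  [x>a] with C₁=M₀(3b²-L²)/(6L)=-16/9 = ((-4)·(16/5)²/(2·8)-(-4)·((16/5)-(8/3))+(-16/9))/20000 = -31/281250 rad
Load 2 — point force P=12 kN at a=24/5 m (b=L-a=16/5):
  θ_2 = -Pb(L²-b²-3x²)/(6LEI)  [x≤a] = -12·(16/5)·(8²-(16/5)²-3·(16/5)²)/(6·8·20000) = -72/78125 rad
Load 3 — uniform load w=11 kN/m over full span:
  θ_3 = -w(L³-6Lx²+4x³)/(24EI) = -11·(8³-6·8·(16/5)²+4·(16/5)³)/(24·20000) = -814/234375 rad
Superposition: θ = Σ θ_i = -1267/281250 rad ≈ -0.004505 rad

θ(16/5) = -1267/281250 rad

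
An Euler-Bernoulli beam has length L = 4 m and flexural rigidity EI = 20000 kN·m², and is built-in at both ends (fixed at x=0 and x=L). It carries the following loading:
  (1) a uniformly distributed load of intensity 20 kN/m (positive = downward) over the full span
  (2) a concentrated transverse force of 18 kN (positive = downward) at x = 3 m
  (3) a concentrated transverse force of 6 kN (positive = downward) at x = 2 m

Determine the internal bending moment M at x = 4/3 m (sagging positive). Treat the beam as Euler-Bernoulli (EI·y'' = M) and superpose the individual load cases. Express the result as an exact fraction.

Load 1 — uniform load w=20 kN/m over full span:
  M_1 = wLx/2 - wL²/12 - wx²/2 = 20·4·(4/3)/2 - 20·4²/12 - 20·(4/3)²/2 = 80/9 kN·m
Load 2 — point force P=18 kN at a=3 m (b=L-a=1):
  M_2 = Pb²(3a+b)x/L³ - Pab²/L²  [x≤a] = 18·1²·(3·3+1)·(4/3)/4³ - 18·3·1²/4² = 3/8 kN·m
Load 3 — point force P=6 kN at a=2 m (b=L-a=2):
  M_3 = Pb²(3a+b)x/L³ - Pab²/L²  [x≤a] = 6·2²·(3·2+2)·(4/3)/4³ - 6·2·2²/4² = 1 kN·m
Superposition: M = Σ M_i = 739/72 kN·m ≈ 10.263889 kN·m

M(4/3) = 739/72 kN·m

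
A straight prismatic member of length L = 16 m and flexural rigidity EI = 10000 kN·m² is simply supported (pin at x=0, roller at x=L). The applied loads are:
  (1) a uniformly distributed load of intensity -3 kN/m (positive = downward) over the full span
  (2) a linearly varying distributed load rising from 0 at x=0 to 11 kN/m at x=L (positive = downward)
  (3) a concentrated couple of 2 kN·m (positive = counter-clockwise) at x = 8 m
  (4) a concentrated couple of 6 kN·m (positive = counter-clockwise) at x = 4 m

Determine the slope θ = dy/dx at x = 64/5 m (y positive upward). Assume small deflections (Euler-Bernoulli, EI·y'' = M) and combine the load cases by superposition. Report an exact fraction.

Load 1 — uniform load w=-3 kN/m over full span:
  θ_1 = -w(L³-6Lx²+4x³)/(24EI) = -(-3)·(16³-6·16·(64/5)²+4·(64/5)³)/(24·10000) = -3168/78125 rad
Load 2 — triangular load w₀=11 kN/m (0→w₀ over full span):
  θ_2 = -w₀(7L⁴-30L²x²+15x⁴)/(360LEI) = -11·(7·16⁴-30·16²·(64/5)²+15·(64/5)⁴)/(360·16·10000) = 266464/3515625 rad
Load 3 — applied couple M₀=2 kN·m at a=8 m (b=L-a=8):
  θ_3 = (M₀x²/(2L)-M₀(x-a)+C₁)/EI  [x>a] with C₁=M₀(3b²-L²)/(6L)=-4/3 = (2·(64/5)²/(2·16)-2·((64/5)-8)+(-4/3))/10000 = -13/187500 rad
Load 4 — applied couple M₀=6 kN·m at a=4 m (b=L-a=12):
  θ_4 = (M₀x²/(2L)-M₀(x-a)+C₁)/EI  [x>a] with C₁=M₀(3b²-L²)/(6L)=11 = (6·(64/5)²/(2·16)-6·((64/5)-4)+11)/10000 = -277/250000 rad
Superposition: θ = Σ θ_i = 1916239/56250000 rad ≈ 0.034066 rad

θ(64/5) = 1916239/56250000 rad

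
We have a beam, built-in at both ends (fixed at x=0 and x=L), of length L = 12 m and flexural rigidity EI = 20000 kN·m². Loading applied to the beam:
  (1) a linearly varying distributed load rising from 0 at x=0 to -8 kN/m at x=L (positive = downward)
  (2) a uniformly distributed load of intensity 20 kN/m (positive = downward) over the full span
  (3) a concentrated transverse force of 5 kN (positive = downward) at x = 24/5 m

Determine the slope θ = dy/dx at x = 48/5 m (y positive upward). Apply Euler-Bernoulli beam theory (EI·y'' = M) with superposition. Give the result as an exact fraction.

θ(48/5) = 4419/390625 rad

Load 1 — triangular load w₀=-8 kN/m (0→w₀ over full span):
  θ_1 = -w₀(2x(L-x)(L-2x)(x+2L)+x²(L-x)²)/(120LEI) = -(-8)·(2·(48/5)·(12-(48/5))·(12-2·(48/5))·((48/5)+2·12)+(48/5)²·(12-(48/5))²)/(120·12·20000) = -1152/390625 rad
Load 2 — uniform load w=20 kN/m over full span:
  θ_2 = -wx(L-x)(L-2x)/(12EI) = -20·(48/5)·(12-(48/5))·(12-2·(48/5))/(12·20000) = 216/15625 rad
Load 3 — point force P=5 kN at a=24/5 m (b=L-a=36/5):
  θ_3 = Pa²(L-x)(2bL-(3b+a)(L-x))/(2L³EI)  [x>a] = 5·(24/5)²·(12-(48/5))·(2·(36/5)·12-(3·(36/5)+(24/5))·(12-(48/5)))/(2·12³·20000) = 171/390625 rad
Superposition: θ = Σ θ_i = 4419/390625 rad ≈ 0.011313 rad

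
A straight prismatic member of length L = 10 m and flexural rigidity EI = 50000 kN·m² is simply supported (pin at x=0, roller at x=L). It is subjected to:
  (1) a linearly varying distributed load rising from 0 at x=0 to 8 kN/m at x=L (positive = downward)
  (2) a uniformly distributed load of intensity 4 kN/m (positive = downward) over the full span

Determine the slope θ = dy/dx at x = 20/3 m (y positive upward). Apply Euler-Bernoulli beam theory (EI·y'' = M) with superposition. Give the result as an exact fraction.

Load 1 — triangular load w₀=8 kN/m (0→w₀ over full span):
  θ_1 = -w₀(7L⁴-30L²x²+15x⁴)/(360LEI) = -8·(7·10⁴-30·10²·(20/3)²+15·(20/3)⁴)/(360·10·50000) = 91/60750 rad
Load 2 — uniform load w=4 kN/m over full span:
  θ_2 = -w(L³-6Lx²+4x³)/(24EI) = -4·(10³-6·10·(20/3)²+4·(20/3)³)/(24·50000) = 13/8100 rad
Superposition: θ = Σ θ_i = 377/121500 rad ≈ 0.003103 rad

θ(20/3) = 377/121500 rad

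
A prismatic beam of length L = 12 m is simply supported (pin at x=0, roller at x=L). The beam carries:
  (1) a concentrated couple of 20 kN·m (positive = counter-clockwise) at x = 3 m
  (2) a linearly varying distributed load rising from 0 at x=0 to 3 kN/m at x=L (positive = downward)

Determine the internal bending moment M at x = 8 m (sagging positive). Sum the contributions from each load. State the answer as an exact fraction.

Load 1 — applied couple M₀=20 kN·m at a=3 m (b=L-a=9):
  M_1 = M₀x/L - M₀  [x>a] = 20·8/12 - 20 = -20/3 kN·m
Load 2 — triangular load w₀=3 kN/m (0→w₀ over full span):
  M_2 = w₀Lx/6 - w₀x³/(6L) = 3·12·8/6 - 3·8³/(6·12) = 80/3 kN·m
Superposition: M = Σ M_i = 20 kN·m ≈ 20.000000 kN·m

M(8) = 20 kN·m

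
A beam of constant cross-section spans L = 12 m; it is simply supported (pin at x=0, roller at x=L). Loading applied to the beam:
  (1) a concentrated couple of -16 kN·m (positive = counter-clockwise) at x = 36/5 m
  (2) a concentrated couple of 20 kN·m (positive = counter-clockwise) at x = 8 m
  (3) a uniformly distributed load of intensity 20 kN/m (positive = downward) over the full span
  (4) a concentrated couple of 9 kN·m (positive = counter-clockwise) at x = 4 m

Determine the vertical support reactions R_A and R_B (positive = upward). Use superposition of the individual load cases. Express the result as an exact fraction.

R_A = 1453/12 kN, R_B = 1427/12 kN

Load 1 — applied couple M₀=-16 kN·m at a=36/5 m (b=L-a=24/5):
  R_A = M₀/L = (-16)/12 = -4/3 kN
  R_B = -M₀/L = -(-16)/12 = 4/3 kN
Load 2 — applied couple M₀=20 kN·m at a=8 m (b=L-a=4):
  R_A = M₀/L = 20/12 = 5/3 kN
  R_B = -M₀/L = -20/12 = -5/3 kN
Load 3 — uniform load w=20 kN/m over full span:
  R_A = wL/2 = 20·12/2 = 120 kN
  R_B = wL/2 = 20·12/2 = 120 kN
Load 4 — applied couple M₀=9 kN·m at a=4 m (b=L-a=8):
  R_A = M₀/L = 9/12 = 3/4 kN
  R_B = -M₀/L = -9/12 = -3/4 kN
Superposition: R_A = 1453/12 kN, R_B = 1427/12 kN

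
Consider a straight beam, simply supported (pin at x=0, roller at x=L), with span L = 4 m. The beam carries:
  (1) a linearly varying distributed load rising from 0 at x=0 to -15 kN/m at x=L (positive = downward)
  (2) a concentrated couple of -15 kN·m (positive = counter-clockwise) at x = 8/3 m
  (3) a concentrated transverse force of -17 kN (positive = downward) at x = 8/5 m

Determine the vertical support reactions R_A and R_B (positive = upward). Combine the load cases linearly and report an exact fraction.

Load 1 — triangular load w₀=-15 kN/m (0→w₀ over full span):
  R_A = w₀L/6 = (-15)·4/6 = -10 kN
  R_B = w₀L/3 = (-15)·4/3 = -20 kN
Load 2 — applied couple M₀=-15 kN·m at a=8/3 m (b=L-a=4/3):
  R_A = M₀/L = (-15)/4 = -15/4 kN
  R_B = -M₀/L = -(-15)/4 = 15/4 kN
Load 3 — point force P=-17 kN at a=8/5 m (b=L-a=12/5):
  R_A = Pb/L = (-17)·(12/5)/4 = -51/5 kN
  R_B = Pa/L = (-17)·(8/5)/4 = -34/5 kN
Superposition: R_A = -479/20 kN, R_B = -461/20 kN

R_A = -479/20 kN, R_B = -461/20 kN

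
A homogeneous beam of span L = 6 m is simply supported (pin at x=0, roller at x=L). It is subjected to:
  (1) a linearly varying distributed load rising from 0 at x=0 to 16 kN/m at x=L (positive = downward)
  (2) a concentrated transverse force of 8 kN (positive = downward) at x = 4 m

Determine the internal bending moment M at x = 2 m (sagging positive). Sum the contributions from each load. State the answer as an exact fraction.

M(2) = 304/9 kN·m

Load 1 — triangular load w₀=16 kN/m (0→w₀ over full span):
  M_1 = w₀Lx/6 - w₀x³/(6L) = 16·6·2/6 - 16·2³/(6·6) = 256/9 kN·m
Load 2 — point force P=8 kN at a=4 m (b=L-a=2):
  M_2 = Pbx/L  [x≤a] = 8·2·2/6 = 16/3 kN·m
Superposition: M = Σ M_i = 304/9 kN·m ≈ 33.777778 kN·m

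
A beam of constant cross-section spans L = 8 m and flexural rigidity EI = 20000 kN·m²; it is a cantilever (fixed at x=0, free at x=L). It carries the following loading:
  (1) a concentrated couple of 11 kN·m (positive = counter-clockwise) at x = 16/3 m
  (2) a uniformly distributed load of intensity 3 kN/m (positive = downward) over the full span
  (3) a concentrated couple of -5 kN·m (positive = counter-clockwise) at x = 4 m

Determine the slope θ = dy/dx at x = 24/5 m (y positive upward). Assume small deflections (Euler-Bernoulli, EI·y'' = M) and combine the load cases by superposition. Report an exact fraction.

θ(24/5) = -6463/625000 rad

Load 1 — applied couple M₀=11 kN·m at a=16/3 m (b=L-a=8/3):
  θ_1 = M₀x/EI  [x≤a] = 11·(24/5)/20000 = 33/12500 rad
Load 2 — uniform load w=3 kN/m over full span:
  θ_2 = -wx(x²-3Lx+3L²)/(6EI) = -3·(24/5)·((24/5)²-3·8·(24/5)+3·8²)/(6·20000) = -936/78125 rad
Load 3 — applied couple M₀=-5 kN·m at a=4 m (b=L-a=4):
  θ_3 = M₀a/EI  [x>a] = (-5)·4/20000 = -1/1000 rad
Superposition: θ = Σ θ_i = -6463/625000 rad ≈ -0.010341 rad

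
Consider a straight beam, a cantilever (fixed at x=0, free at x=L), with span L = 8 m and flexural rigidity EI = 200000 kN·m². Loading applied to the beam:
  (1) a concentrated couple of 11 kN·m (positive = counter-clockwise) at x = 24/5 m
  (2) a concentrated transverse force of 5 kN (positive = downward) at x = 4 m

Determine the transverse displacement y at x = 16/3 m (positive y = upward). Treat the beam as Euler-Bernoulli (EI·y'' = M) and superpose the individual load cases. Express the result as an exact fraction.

Load 1 — applied couple M₀=11 kN·m at a=24/5 m (b=L-a=16/5):
  y_1 = M₀a(2x-a)/(2EI)  [x>a] = 11·(24/5)·(2·(16/3)-(24/5))/(2·200000) = 121/156250 m
Load 2 — point force P=5 kN at a=4 m (b=L-a=4):
  y_2 = -Pa²(3x-a)/(6EI)  [x>a] = -5·4²·(3·(16/3)-4)/(6·200000) = -1/1250 m
Superposition: y = Σ y_i = -2/78125 m ≈ -0.000026 m

y(16/3) = -2/78125 m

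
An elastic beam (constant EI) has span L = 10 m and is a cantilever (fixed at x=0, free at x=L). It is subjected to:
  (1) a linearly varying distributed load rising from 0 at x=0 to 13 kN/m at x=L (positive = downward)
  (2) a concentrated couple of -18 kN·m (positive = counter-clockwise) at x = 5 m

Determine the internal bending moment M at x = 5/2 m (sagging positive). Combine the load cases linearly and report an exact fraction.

M(5/2) = -9351/32 kN·m

Load 1 — triangular load w₀=13 kN/m (0→w₀ over full span):
  M_1 = w₀Lx/2 - w₀L²/3 - w₀x³/(6L) = 13·10·(5/2)/2 - 13·10²/3 - 13·(5/2)³/(6·10) = -8775/32 kN·m
Load 2 — applied couple M₀=-18 kN·m at a=5 m (b=L-a=5):
  M_2 = M₀  [x≤a] = (-18) = -18 kN·m
Superposition: M = Σ M_i = -9351/32 kN·m ≈ -292.218750 kN·m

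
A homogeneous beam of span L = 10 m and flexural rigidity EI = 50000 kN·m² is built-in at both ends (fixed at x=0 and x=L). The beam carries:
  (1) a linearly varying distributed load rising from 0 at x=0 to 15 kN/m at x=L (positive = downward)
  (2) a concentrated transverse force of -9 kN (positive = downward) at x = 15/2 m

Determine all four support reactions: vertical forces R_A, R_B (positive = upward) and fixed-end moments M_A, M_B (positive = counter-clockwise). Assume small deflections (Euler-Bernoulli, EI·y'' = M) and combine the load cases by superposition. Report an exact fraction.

R_A = 675/32 kN, M_A = 1465/32 kN·m, R_B = 1437/32 kN, M_B = -1995/32 kN·m

Load 1 — triangular load w₀=15 kN/m (0→w₀ over full span):
  R_A = 3w₀L/20 = 3·15·10/20 = 45/2 kN
  M_A = w₀L²/30 = 15·10²/30 = 50 kN·m
  R_B = 7w₀L/20 = 7·15·10/20 = 105/2 kN
  M_B = -w₀L²/20 = -15·10²/20 = -75 kN·m
Load 2 — point force P=-9 kN at a=15/2 m (b=L-a=5/2):
  R_A = Pb²(3a+b)/L³ = (-9)·(5/2)²·(3·(15/2)+(5/2))/10³ = -45/32 kN
  M_A = Pab²/L² = (-9)·(15/2)·(5/2)²/10² = -135/32 kN·m
  R_B = Pa²(a+3b)/L³ = (-9)·(15/2)²·((15/2)+3·(5/2))/10³ = -243/32 kN
  M_B = -Pa²b/L² = -(-9)·(15/2)²·(5/2)/10² = 405/32 kN·m
Superposition: R_A = 675/32 kN, M_A = 1465/32 kN·m, R_B = 1437/32 kN, M_B = -1995/32 kN·m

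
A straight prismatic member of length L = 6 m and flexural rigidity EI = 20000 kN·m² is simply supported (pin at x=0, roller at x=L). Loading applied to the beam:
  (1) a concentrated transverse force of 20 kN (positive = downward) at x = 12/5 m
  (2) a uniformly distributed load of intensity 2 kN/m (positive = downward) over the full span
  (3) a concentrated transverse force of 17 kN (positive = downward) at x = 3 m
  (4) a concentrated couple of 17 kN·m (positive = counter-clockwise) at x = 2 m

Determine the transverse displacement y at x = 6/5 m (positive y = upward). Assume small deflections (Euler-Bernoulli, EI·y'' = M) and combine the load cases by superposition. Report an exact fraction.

y(6/5) = -134651/25000000 m

Load 1 — point force P=20 kN at a=12/5 m (b=L-a=18/5):
  y_1 = -Pbx(L²-b²-x²)/(6LEI)  [x≤a] = -20·(18/5)·(6/5)·(6²-(18/5)²-(6/5)²)/(6·6·20000) = -81/31250 m
Load 2 — uniform load w=2 kN/m over full span:
  y_2 = -wx(L³-2Lx²+x³)/(24EI) = -2·(6/5)·(6³-2·6·(6/5)²+(6/5)³)/(24·20000) = -783/781250 m
Load 3 — point force P=17 kN at a=3 m (b=L-a=3):
  y_3 = -Pbx(L²-b²-x²)/(6LEI)  [x≤a] = -17·3·(6/5)·(6²-3²-(6/5)²)/(6·6·20000) = -10863/5000000 m
Load 4 — applied couple M₀=17 kN·m at a=2 m (b=L-a=4):
  y_4 = (M₀x³/(6L)+C₁x)/EI  [x≤a] with C₁=M₀(3b²-L²)/(6L)=17/3 = (17·(6/5)³/(6·6)+(17/3)·(6/5))/20000 = 119/312500 m
Superposition: y = Σ y_i = -134651/25000000 m ≈ -0.005386 m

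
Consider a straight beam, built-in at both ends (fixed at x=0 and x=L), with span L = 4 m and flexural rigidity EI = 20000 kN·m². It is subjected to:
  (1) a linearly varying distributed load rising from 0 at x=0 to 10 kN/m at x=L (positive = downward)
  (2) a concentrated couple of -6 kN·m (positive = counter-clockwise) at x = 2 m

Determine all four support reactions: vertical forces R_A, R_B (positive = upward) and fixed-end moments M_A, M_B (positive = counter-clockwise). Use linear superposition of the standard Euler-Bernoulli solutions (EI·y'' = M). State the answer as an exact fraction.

R_A = 15/4 kN, M_A = 23/6 kN·m, R_B = 65/4 kN, M_B = -19/2 kN·m

Load 1 — triangular load w₀=10 kN/m (0→w₀ over full span):
  R_A = 3w₀L/20 = 3·10·4/20 = 6 kN
  M_A = w₀L²/30 = 10·4²/30 = 16/3 kN·m
  R_B = 7w₀L/20 = 7·10·4/20 = 14 kN
  M_B = -w₀L²/20 = -10·4²/20 = -8 kN·m
Load 2 — applied couple M₀=-6 kN·m at a=2 m (b=L-a=2):
  R_A = 6M₀ab/L³ = 6·(-6)·2·2/4³ = -9/4 kN
  M_A = M₀b(2a-b)/L² = (-6)·2·(2·2-2)/4² = -3/2 kN·m
  R_B = -6M₀ab/L³ = -6·(-6)·2·2/4³ = 9/4 kN
  M_B = M₀a(2b-a)/L² = (-6)·2·(2·2-2)/4² = -3/2 kN·m
Superposition: R_A = 15/4 kN, M_A = 23/6 kN·m, R_B = 65/4 kN, M_B = -19/2 kN·m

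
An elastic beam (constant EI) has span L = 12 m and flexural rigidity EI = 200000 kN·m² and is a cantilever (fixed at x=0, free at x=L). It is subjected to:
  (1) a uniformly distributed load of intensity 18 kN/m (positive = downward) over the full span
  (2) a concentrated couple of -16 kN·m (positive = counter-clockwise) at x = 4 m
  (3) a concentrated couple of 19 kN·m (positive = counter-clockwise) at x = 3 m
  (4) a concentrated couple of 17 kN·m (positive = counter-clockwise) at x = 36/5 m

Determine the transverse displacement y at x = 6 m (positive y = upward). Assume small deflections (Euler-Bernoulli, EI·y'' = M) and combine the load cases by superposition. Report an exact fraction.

y(6) = -6487/80000 m

Load 1 — uniform load w=18 kN/m over full span:
  y_1 = -wx²(x²-4Lx+6L²)/(24EI) = -18·6²·(6²-4·12·6+6·12²)/(24·200000) = -4131/50000 m
Load 2 — applied couple M₀=-16 kN·m at a=4 m (b=L-a=8):
  y_2 = M₀a(2x-a)/(2EI)  [x>a] = (-16)·4·(2·6-4)/(2·200000) = -4/3125 m
Load 3 — applied couple M₀=19 kN·m at a=3 m (b=L-a=9):
  y_3 = M₀a(2x-a)/(2EI)  [x>a] = 19·3·(2·6-3)/(2·200000) = 513/400000 m
Load 4 — applied couple M₀=17 kN·m at a=36/5 m (b=L-a=24/5):
  y_4 = M₀x²/(2EI)  [x≤a] = 17·6²/(2·200000) = 153/100000 m
Superposition: y = Σ y_i = -6487/80000 m ≈ -0.081088 m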